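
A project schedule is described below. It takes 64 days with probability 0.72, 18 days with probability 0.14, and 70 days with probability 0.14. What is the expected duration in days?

58.4 days

EV = 0.72 × 64 + 0.14 × 18 + 0.14 × 70 = 46.08 + 2.52 + 9.8 = 58.4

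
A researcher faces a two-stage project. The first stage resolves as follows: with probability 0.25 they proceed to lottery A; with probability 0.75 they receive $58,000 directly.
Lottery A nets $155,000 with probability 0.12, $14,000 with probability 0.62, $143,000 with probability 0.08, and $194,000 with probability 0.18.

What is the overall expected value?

$61,910

EV(A) = 0.12 × 155000 + 0.62 × 14000 + 0.08 × 143000 + 0.18 × 194000 = 18600 + 8680 + 11440 + 34920 = 73640
Branch B: 58000 (certain)
Overall = 0.25 × 73640 + 0.75 × 58000 = 18410 + 43500 = 61910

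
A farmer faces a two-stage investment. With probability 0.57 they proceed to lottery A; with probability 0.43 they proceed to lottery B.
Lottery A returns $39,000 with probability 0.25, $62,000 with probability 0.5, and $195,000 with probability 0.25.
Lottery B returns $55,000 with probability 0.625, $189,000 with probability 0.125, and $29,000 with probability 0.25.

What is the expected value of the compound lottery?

$79,072.50

EV(A) = 0.25 × 39000 + 0.5 × 62000 + 0.25 × 195000 = 9750 + 31000 + 48750 = 89500
EV(B) = 0.625 × 55000 + 0.125 × 189000 + 0.25 × 29000 = 34375 + 23625 + 7250 = 65250
Overall = 0.57 × 89500 + 0.43 × 65250 = 51015 + 28057.5 = 79072.5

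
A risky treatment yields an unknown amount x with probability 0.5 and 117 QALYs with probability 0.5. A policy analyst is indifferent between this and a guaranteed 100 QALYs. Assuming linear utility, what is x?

0.5·x + 0.5·117 = 100
0.5·x = 100 − 58.5 = 41.5
x = 41.5 / 0.5 = 83

x = 83 QALYs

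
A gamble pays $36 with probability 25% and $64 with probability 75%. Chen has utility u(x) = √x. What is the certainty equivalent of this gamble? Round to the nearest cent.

E[u] = 0.25·√36 + 0.75·√64 = 0.25·6 + 0.75·8 = 7.5
CE = (7.5)² = 56.25

$56.25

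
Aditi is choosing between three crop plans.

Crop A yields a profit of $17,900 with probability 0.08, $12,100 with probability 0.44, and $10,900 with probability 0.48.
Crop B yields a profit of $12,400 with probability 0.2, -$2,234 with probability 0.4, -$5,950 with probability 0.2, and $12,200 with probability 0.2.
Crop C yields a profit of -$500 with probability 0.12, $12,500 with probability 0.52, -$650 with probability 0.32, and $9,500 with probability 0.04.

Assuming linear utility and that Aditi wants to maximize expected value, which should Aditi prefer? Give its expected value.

Crop A = 0.08 × 17900 + 0.44 × 12100 + 0.48 × 10900 = 1432 + 5324 + 5232 = 11988
Crop B = 0.2 × 12400 + 0.4 × (-2234) + 0.2 × (-5950) + 0.2 × 12200 = 2480 − 893.6 − 1190 + 2440 = 2836.4
Crop C = 0.12 × (-500) + 0.52 × 12500 + 0.32 × (-650) + 0.04 × 9500 = -60 + 6500 − 208 + 380 = 6612

Crop A ($11,988)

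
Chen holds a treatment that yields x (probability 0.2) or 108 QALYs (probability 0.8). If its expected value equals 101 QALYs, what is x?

0.2·x + 0.8·108 = 101
0.2·x = 101 − 86.4 = 14.6
x = 14.6 / 0.2 = 73

x = 73 QALYs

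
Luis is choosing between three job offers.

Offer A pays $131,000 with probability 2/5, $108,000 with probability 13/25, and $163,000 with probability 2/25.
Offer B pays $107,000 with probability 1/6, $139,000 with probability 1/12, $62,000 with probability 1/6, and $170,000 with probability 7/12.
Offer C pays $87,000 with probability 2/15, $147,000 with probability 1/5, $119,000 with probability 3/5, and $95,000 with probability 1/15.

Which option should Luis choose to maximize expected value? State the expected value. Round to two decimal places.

Offer B ($138,916.67)

Offer A = 2/5 × 131000 + 13/25 × 108000 + 2/25 × 163000 = 52400 + 56160 + 13040 = 121600
Offer B = 1/6 × 107000 + 1/12 × 139000 + 1/6 × 62000 + 7/12 × 170000 = 17833.3333 + 11583.3333 + 10333.3333 + 99166.6667 = 138916.6667
Offer C = 2/15 × 87000 + 1/5 × 147000 + 3/5 × 119000 + 1/15 × 95000 = 11600 + 29400 + 71400 + 6333.3333 = 118733.3333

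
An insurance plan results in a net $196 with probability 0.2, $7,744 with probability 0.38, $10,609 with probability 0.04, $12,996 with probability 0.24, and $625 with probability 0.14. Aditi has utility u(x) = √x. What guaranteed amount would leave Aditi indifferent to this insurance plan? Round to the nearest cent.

E[u] = 0.2·√196 + 0.38·√7744 + 0.04·√10609 + 0.24·√12996 + 0.14·√625 = 0.2·14 + 0.38·88 + 0.04·103 + 0.24·114 + 0.14·25 = 71.22
CE = (71.22)² = 5072.2884

$5,072.29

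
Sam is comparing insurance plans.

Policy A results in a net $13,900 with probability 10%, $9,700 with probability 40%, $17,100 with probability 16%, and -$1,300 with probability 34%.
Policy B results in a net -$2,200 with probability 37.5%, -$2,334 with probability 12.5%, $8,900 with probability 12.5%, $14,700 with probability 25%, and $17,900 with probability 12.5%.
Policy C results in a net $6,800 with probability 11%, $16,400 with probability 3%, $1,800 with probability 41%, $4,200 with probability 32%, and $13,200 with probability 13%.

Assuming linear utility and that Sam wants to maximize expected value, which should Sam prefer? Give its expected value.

Policy A ($7,564)

Policy A = 0.1 × 13900 + 0.4 × 9700 + 0.16 × 17100 + 0.34 × (-1300) = 1390 + 3880 + 2736 − 442 = 7564
Policy B = 0.375 × (-2200) + 0.125 × (-2334) + 0.125 × 8900 + 0.25 × 14700 + 0.125 × 17900 = -825 − 291.75 + 1112.5 + 3675 + 2237.5 = 5908.25
Policy C = 0.11 × 6800 + 0.03 × 16400 + 0.41 × 1800 + 0.32 × 4200 + 0.13 × 13200 = 748 + 492 + 738 + 1344 + 1716 = 5038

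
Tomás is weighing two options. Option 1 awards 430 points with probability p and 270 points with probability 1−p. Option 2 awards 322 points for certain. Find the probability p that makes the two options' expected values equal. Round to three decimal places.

p·430 + (1−p)·270 = 322
160p + 270 = 322
p = (322 − 270) / 160

p = 0.325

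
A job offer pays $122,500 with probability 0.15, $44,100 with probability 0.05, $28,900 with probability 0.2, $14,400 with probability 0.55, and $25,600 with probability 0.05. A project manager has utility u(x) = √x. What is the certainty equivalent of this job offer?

E[u] = 0.15·√122500 + 0.05·√44100 + 0.2·√28900 + 0.55·√14400 + 0.05·√25600 = 0.15·350 + 0.05·210 + 0.2·170 + 0.55·120 + 0.05·160 = 171
CE = (171)² = 29241

$29,241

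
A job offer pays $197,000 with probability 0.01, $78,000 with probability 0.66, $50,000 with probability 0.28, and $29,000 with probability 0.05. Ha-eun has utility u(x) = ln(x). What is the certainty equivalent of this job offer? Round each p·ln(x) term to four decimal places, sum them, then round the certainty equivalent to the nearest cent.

E[u] = 0.01·ln(197000) + 0.66·ln(78000) + 0.28·ln(50000) + 0.05·ln(29000) = 0.1219 + 7.4345 + 3.0295 + 0.5138 = 11.0997
CE = e^11.0997 ≈ 66151.31

$66,151.31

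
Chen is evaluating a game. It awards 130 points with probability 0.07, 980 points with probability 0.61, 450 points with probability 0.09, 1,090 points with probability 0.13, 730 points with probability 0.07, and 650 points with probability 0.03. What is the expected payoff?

859.7 points

EV = 0.07 × 130 + 0.61 × 980 + 0.09 × 450 + 0.13 × 1090 + 0.07 × 730 + 0.03 × 650 = 9.1 + 597.8 + 40.5 + 141.7 + 51.1 + 19.5 = 859.7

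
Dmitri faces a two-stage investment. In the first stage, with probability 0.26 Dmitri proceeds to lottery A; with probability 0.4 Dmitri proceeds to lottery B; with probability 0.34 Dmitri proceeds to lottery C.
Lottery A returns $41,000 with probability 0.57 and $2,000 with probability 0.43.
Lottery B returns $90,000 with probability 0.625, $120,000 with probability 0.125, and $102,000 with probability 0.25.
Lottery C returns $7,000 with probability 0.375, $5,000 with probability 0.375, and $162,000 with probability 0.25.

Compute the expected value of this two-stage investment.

EV(A) = 0.57 × 41000 + 0.43 × 2000 = 23370 + 860 = 24230
EV(B) = 0.625 × 90000 + 0.125 × 120000 + 0.25 × 102000 = 56250 + 15000 + 25500 = 96750
EV(C) = 0.375 × 7000 + 0.375 × 5000 + 0.25 × 162000 = 2625 + 1875 + 40500 = 45000
Overall = 0.26 × 24230 + 0.4 × 96750 + 0.34 × 45000 = 6299.8 + 38700 + 15300 = 60299.8

$60,299.80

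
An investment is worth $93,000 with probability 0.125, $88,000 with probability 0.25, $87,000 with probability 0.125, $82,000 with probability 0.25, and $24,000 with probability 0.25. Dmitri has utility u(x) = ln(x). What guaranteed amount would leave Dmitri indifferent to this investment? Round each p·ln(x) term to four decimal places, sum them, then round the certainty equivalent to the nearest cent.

$62,824.47

E[u] = 0.125·ln(93000) + 0.25·ln(88000) + 0.125·ln(87000) + 0.25·ln(82000) + 0.25·ln(24000) = 1.4300 + 2.8463 + 1.4217 + 2.8286 + 2.5215 = 11.0481
CE = e^11.0481 ≈ 62824.47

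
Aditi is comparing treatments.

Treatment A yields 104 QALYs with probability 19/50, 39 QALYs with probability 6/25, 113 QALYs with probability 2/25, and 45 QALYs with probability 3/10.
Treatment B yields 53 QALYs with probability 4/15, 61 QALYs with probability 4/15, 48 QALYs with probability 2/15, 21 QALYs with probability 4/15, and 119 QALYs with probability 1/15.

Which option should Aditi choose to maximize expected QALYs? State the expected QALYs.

Treatment A (71.42 QALYs)

Treatment A = 19/50 × 104 + 6/25 × 39 + 2/25 × 113 + 3/10 × 45 = 39.52 + 9.36 + 9.04 + 13.5 = 71.42
Treatment B = 4/15 × 53 + 4/15 × 61 + 2/15 × 48 + 4/15 × 21 + 1/15 × 119 = 14.1333 + 16.2667 + 6.4 + 5.6 + 7.9333 = 50.3333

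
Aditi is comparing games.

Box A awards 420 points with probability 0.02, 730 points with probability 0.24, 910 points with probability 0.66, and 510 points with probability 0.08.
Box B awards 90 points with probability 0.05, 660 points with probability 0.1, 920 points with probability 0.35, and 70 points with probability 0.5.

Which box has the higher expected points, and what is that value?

Box A (825 points)

Box A = 0.02 × 420 + 0.24 × 730 + 0.66 × 910 + 0.08 × 510 = 8.4 + 175.2 + 600.6 + 40.8 = 825
Box B = 0.05 × 90 + 0.1 × 660 + 0.35 × 920 + 0.5 × 70 = 4.5 + 66 + 322 + 35 = 427.5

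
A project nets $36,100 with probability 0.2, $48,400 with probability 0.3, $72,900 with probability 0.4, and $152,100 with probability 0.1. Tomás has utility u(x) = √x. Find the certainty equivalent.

E[u] = 0.2·√36100 + 0.3·√48400 + 0.4·√72900 + 0.1·√152100 = 0.2·190 + 0.3·220 + 0.4·270 + 0.1·390 = 251
CE = (251)² = 63001

$63,001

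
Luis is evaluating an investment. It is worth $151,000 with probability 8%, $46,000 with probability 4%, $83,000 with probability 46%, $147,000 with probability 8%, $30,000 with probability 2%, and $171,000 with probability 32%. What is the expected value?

$119,180

EV = 0.08 × 151000 + 0.04 × 46000 + 0.46 × 83000 + 0.08 × 147000 + 0.02 × 30000 + 0.32 × 171000 = 12080 + 1840 + 38180 + 11760 + 600 + 54720 = 119180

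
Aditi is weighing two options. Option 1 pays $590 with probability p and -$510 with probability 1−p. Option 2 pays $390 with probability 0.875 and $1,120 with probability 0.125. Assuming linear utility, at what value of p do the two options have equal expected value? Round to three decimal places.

EV(Option 2) = 0.875 × 390 + 0.125 × 1120 = 341.25 + 140 = 481.25
p·590 + (1−p)·(-510) = 481.25
1100p − 510 = 481.25
p = (481.25 + 510) / 1100

p = 0.901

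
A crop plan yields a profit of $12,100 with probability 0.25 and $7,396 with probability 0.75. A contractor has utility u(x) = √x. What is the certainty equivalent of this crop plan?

E[u] = 0.25·√12100 + 0.75·√7396 = 0.25·110 + 0.75·86 = 92
CE = (92)² = 8464

$8,464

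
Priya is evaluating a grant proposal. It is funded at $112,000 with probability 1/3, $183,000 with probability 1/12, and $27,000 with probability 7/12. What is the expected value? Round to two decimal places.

$68,333.33

EV = 1/3 × 112000 + 1/12 × 183000 + 7/12 × 27000 = 37333.3333 + 15250 + 15750 = 68333.3333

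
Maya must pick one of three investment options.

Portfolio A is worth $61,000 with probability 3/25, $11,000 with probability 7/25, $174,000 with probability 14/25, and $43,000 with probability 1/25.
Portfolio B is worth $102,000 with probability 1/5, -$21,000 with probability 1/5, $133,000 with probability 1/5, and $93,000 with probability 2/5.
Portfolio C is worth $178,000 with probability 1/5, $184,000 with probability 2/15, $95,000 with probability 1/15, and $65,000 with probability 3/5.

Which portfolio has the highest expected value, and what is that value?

Portfolio A ($109,560)

Portfolio A = 3/25 × 61000 + 7/25 × 11000 + 14/25 × 174000 + 1/25 × 43000 = 7320 + 3080 + 97440 + 1720 = 109560
Portfolio B = 1/5 × 102000 + 1/5 × (-21000) + 1/5 × 133000 + 2/5 × 93000 = 20400 − 4200 + 26600 + 37200 = 80000
Portfolio C = 1/5 × 178000 + 2/15 × 184000 + 1/15 × 95000 + 3/5 × 65000 = 35600 + 24533.3333 + 6333.3333 + 39000 = 105466.6667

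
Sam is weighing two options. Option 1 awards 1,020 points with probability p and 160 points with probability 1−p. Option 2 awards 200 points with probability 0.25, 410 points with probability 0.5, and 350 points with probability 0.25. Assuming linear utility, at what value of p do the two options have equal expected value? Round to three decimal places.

EV(Option 2) = 0.25 × 200 + 0.5 × 410 + 0.25 × 350 = 50 + 205 + 87.5 = 342.5
p·1020 + (1−p)·160 = 342.5
860p + 160 = 342.5
p = (342.5 − 160) / 860

p = 0.212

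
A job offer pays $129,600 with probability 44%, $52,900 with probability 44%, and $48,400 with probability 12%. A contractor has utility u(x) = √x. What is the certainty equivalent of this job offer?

E[u] = 0.44·√129600 + 0.44·√52900 + 0.12·√48400 = 0.44·360 + 0.44·230 + 0.12·220 = 286
CE = (286)² = 81796

$81,796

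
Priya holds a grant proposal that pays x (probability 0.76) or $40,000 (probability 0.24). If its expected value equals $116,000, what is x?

0.76·x + 0.24·40000 = 116000
0.76·x = 116000 − 9600 = 106400
x = 106400 / 0.76 = 140000

x = $140,000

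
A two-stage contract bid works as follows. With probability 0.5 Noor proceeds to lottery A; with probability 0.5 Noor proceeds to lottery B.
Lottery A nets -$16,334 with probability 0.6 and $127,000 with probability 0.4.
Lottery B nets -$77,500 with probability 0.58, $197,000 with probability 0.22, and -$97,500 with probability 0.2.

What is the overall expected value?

EV(A) = 0.6 × (-16334) + 0.4 × 127000 = -9800.4 + 50800 = 40999.6
EV(B) = 0.58 × (-77500) + 0.22 × 197000 + 0.2 × (-97500) = -44950 + 43340 − 19500 = -21110
Overall = 0.5 × 40999.6 + 0.5 × (-21110) = 20499.8 − 10555 = 9944.8

$9,944.80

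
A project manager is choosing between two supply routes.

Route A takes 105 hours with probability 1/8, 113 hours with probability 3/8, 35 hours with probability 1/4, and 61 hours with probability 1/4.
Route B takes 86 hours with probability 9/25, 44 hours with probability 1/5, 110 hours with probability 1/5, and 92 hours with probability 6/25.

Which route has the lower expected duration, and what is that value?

Route A = 1/8 × 105 + 3/8 × 113 + 1/4 × 35 + 1/4 × 61 = 13.125 + 42.375 + 8.75 + 15.25 = 79.5
Route B = 9/25 × 86 + 1/5 × 44 + 1/5 × 110 + 6/25 × 92 = 30.96 + 8.8 + 22 + 22.08 = 83.84

Route A (79.5 hours)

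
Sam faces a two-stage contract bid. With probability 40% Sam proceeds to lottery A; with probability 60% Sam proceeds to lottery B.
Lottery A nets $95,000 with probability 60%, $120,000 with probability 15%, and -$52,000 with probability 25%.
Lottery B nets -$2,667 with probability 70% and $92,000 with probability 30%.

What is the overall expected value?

$40,239.86

EV(A) = 0.6 × 95000 + 0.15 × 120000 + 0.25 × (-52000) = 57000 + 18000 − 13000 = 62000
EV(B) = 0.7 × (-2667) + 0.3 × 92000 = -1866.9 + 27600 = 25733.1
Overall = 0.4 × 62000 + 0.6 × 25733.1 = 24800 + 15439.86 = 40239.86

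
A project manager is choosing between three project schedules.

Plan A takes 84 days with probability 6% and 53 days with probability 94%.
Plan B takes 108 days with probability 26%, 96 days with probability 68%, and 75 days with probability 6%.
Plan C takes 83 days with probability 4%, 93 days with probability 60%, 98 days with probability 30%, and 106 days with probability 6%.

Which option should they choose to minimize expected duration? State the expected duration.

Plan A (54.86 days)

Plan A = 0.06 × 84 + 0.94 × 53 = 5.04 + 49.82 = 54.86
Plan B = 0.26 × 108 + 0.68 × 96 + 0.06 × 75 = 28.08 + 65.28 + 4.5 = 97.86
Plan C = 0.04 × 83 + 0.6 × 93 + 0.3 × 98 + 0.06 × 106 = 3.32 + 55.8 + 29.4 + 6.36 = 94.88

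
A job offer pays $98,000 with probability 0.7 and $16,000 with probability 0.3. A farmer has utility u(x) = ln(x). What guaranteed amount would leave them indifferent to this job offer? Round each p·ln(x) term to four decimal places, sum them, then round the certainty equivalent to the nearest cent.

E[u] = 0.7·ln(98000) + 0.3·ln(16000) = 8.0449 + 2.9041 = 10.9490
CE = e^10.9490 ≈ 56897.12

$56,897.12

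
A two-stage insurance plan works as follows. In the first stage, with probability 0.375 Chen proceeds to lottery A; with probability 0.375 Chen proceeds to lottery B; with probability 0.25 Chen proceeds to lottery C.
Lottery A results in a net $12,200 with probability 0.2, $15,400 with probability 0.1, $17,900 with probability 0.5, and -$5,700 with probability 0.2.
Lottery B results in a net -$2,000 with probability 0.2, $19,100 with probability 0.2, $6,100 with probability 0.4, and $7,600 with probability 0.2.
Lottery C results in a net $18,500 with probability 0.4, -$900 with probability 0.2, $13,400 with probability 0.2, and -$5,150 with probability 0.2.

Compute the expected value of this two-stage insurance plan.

$9,406.25

EV(A) = 0.2 × 12200 + 0.1 × 15400 + 0.5 × 17900 + 0.2 × (-5700) = 2440 + 1540 + 8950 − 1140 = 11790
EV(B) = 0.2 × (-2000) + 0.2 × 19100 + 0.4 × 6100 + 0.2 × 7600 = -400 + 3820 + 2440 + 1520 = 7380
EV(C) = 0.4 × 18500 + 0.2 × (-900) + 0.2 × 13400 + 0.2 × (-5150) = 7400 − 180 + 2680 − 1030 = 8870
Overall = 0.375 × 11790 + 0.375 × 7380 + 0.25 × 8870 = 4421.25 + 2767.5 + 2217.5 = 9406.25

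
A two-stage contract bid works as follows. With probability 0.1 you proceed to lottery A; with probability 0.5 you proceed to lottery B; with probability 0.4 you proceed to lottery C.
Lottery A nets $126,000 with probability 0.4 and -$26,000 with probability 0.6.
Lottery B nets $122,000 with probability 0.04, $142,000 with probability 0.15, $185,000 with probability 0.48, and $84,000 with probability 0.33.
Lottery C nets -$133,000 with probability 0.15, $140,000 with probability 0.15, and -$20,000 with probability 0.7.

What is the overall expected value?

$69,650

EV(A) = 0.4 × 126000 + 0.6 × (-26000) = 50400 − 15600 = 34800
EV(B) = 0.04 × 122000 + 0.15 × 142000 + 0.48 × 185000 + 0.33 × 84000 = 4880 + 21300 + 88800 + 27720 = 142700
EV(C) = 0.15 × (-133000) + 0.15 × 140000 + 0.7 × (-20000) = -19950 + 21000 − 14000 = -12950
Overall = 0.1 × 34800 + 0.5 × 142700 + 0.4 × (-12950) = 3480 + 71350 − 5180 = 69650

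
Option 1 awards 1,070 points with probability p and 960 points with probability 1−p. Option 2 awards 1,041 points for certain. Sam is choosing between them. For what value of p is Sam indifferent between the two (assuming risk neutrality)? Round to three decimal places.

p = 0.736

p·1070 + (1−p)·960 = 1041
110p + 960 = 1041
p = (1041 − 960) / 110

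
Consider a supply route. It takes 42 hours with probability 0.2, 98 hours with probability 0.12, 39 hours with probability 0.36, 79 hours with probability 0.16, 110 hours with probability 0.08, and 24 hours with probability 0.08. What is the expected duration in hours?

EV = 0.2 × 42 + 0.12 × 98 + 0.36 × 39 + 0.16 × 79 + 0.08 × 110 + 0.08 × 24 = 8.4 + 11.76 + 14.04 + 12.64 + 8.8 + 1.92 = 57.56

57.56 hours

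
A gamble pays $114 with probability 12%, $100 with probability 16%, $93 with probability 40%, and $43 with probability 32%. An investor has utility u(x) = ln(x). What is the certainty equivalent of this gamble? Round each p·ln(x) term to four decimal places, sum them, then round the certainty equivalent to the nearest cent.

E[u] = 0.12·ln(114) + 0.16·ln(100) + 0.4·ln(93) + 0.32·ln(43) = 0.5683 + 0.7368 + 1.8130 + 1.2036 = 4.3217
CE = e^4.3217 ≈ 75.32

$75.32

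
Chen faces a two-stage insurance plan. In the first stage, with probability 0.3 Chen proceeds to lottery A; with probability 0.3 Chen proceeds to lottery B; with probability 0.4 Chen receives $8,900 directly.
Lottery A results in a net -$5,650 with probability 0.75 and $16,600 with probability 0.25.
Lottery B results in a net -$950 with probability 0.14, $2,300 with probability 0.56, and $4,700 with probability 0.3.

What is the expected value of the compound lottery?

$4,303.25

EV(A) = 0.75 × (-5650) + 0.25 × 16600 = -4237.5 + 4150 = -87.5
EV(B) = 0.14 × (-950) + 0.56 × 2300 + 0.3 × 4700 = -133 + 1288 + 1410 = 2565
Branch C: 8900 (certain)
Overall = 0.3 × (-87.5) + 0.3 × 2565 + 0.4 × 8900 = -26.25 + 769.5 + 3560 = 4303.25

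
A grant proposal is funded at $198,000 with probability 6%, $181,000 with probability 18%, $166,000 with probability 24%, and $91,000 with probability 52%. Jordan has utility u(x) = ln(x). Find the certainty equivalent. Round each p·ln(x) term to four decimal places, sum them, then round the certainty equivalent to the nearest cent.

E[u] = 0.06·ln(198000) + 0.18·ln(181000) + 0.24·ln(166000) + 0.52·ln(91000) = 0.7318 + 2.1791 + 2.8847 + 5.9377 = 11.7333
CE = e^11.7333 ≈ 124654.35

$124,654.35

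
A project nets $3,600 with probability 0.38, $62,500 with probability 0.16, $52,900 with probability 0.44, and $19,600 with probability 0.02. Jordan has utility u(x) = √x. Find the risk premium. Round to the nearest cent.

E[u] = 0.38·√3600 + 0.16·√62500 + 0.44·√52900 + 0.02·√19600 = 0.38·60 + 0.16·250 + 0.44·230 + 0.02·140 = 166.8
CE = (166.8)² = 27822.24
Risk premium = EV − CE = 35036 − 27822.24 = 7213.76

$7,213.76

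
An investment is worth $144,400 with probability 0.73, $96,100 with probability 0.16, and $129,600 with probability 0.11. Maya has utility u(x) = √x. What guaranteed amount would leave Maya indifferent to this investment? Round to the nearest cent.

$134,395.56

E[u] = 0.73·√144400 + 0.16·√96100 + 0.11·√129600 = 0.73·380 + 0.16·310 + 0.11·360 = 366.6
CE = (366.6)² = 134395.56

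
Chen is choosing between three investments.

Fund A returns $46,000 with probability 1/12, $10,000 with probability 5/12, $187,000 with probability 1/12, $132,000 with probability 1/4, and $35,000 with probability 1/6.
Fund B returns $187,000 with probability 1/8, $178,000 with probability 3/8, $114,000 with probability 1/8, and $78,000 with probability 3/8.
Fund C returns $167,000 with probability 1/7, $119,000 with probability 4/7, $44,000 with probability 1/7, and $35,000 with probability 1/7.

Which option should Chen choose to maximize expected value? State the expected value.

Fund B ($133,625)

Fund A = 1/12 × 46000 + 5/12 × 10000 + 1/12 × 187000 + 1/4 × 132000 + 1/6 × 35000 = 3833.3333 + 4166.6667 + 15583.3333 + 33000 + 5833.3333 = 62416.6667
Fund B = 1/8 × 187000 + 3/8 × 178000 + 1/8 × 114000 + 3/8 × 78000 = 23375 + 66750 + 14250 + 29250 = 133625
Fund C = 1/7 × 167000 + 4/7 × 119000 + 1/7 × 44000 + 1/7 × 35000 = 23857.1429 + 68000 + 6285.7143 + 5000 = 103142.8571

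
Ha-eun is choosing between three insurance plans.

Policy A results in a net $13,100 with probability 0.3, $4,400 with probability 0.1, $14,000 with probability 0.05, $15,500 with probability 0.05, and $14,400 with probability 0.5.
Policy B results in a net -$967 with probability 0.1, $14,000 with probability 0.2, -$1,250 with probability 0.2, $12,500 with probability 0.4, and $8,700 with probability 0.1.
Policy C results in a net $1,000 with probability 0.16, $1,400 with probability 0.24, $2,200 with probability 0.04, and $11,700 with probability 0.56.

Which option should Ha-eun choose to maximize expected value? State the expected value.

Policy A = 0.3 × 13100 + 0.1 × 4400 + 0.05 × 14000 + 0.05 × 15500 + 0.5 × 14400 = 3930 + 440 + 700 + 775 + 7200 = 13045
Policy B = 0.1 × (-967) + 0.2 × 14000 + 0.2 × (-1250) + 0.4 × 12500 + 0.1 × 8700 = -96.7 + 2800 − 250 + 5000 + 870 = 8323.3
Policy C = 0.16 × 1000 + 0.24 × 1400 + 0.04 × 2200 + 0.56 × 11700 = 160 + 336 + 88 + 6552 = 7136

Policy A ($13,045)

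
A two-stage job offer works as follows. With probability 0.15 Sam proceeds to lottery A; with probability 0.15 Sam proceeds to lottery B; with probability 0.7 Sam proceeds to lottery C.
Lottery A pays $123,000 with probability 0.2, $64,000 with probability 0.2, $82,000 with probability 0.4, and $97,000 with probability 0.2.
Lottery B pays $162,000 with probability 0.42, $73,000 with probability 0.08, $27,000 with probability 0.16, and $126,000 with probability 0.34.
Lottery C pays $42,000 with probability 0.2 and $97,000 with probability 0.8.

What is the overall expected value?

$91,796

EV(A) = 0.2 × 123000 + 0.2 × 64000 + 0.4 × 82000 + 0.2 × 97000 = 24600 + 12800 + 32800 + 19400 = 89600
EV(B) = 0.42 × 162000 + 0.08 × 73000 + 0.16 × 27000 + 0.34 × 126000 = 68040 + 5840 + 4320 + 42840 = 121040
EV(C) = 0.2 × 42000 + 0.8 × 97000 = 8400 + 77600 = 86000
Overall = 0.15 × 89600 + 0.15 × 121040 + 0.7 × 86000 = 13440 + 18156 + 60200 = 91796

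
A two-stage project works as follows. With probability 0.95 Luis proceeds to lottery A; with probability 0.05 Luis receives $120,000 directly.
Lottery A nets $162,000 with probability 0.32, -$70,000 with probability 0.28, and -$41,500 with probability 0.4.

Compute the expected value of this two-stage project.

EV(A) = 0.32 × 162000 + 0.28 × (-70000) + 0.4 × (-41500) = 51840 − 19600 − 16600 = 15640
Branch B: 120000 (certain)
Overall = 0.95 × 15640 + 0.05 × 120000 = 14858 + 6000 = 20858

$20,858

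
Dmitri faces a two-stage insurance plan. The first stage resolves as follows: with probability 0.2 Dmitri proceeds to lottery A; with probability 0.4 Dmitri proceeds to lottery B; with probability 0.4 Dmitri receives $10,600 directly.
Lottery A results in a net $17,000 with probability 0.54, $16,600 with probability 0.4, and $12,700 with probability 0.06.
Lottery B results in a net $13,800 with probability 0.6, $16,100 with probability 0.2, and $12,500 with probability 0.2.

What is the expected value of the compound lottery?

EV(A) = 0.54 × 17000 + 0.4 × 16600 + 0.06 × 12700 = 9180 + 6640 + 762 = 16582
EV(B) = 0.6 × 13800 + 0.2 × 16100 + 0.2 × 12500 = 8280 + 3220 + 2500 = 14000
Branch C: 10600 (certain)
Overall = 0.2 × 16582 + 0.4 × 14000 + 0.4 × 10600 = 3316.4 + 5600 + 4240 = 13156.4

$13,156.40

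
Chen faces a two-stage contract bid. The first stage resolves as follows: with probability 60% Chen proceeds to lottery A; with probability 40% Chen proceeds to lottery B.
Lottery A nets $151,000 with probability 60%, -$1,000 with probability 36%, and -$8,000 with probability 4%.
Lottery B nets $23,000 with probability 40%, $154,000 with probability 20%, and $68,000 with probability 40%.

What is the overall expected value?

$80,832

EV(A) = 0.6 × 151000 + 0.36 × (-1000) + 0.04 × (-8000) = 90600 − 360 − 320 = 89920
EV(B) = 0.4 × 23000 + 0.2 × 154000 + 0.4 × 68000 = 9200 + 30800 + 27200 = 67200
Overall = 0.6 × 89920 + 0.4 × 67200 = 53952 + 26880 = 80832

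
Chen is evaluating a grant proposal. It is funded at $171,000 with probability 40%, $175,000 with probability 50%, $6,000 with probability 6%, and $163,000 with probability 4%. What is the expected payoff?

EV = 0.4 × 171000 + 0.5 × 175000 + 0.06 × 6000 + 0.04 × 163000 = 68400 + 87500 + 360 + 6520 = 162780

$162,780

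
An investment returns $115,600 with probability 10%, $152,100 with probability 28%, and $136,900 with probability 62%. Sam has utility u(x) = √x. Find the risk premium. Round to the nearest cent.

E[u] = 0.1·√115600 + 0.28·√152100 + 0.62·√136900 = 0.1·340 + 0.28·390 + 0.62·370 = 372.6
CE = (372.6)² = 138830.76
Risk premium = EV − CE = 139026 − 138830.76 = 195.24

$195.24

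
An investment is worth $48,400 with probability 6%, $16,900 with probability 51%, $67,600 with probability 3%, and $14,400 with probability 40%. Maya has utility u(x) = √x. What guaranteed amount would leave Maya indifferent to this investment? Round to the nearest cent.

$18,306.09

E[u] = 0.06·√48400 + 0.51·√16900 + 0.03·√67600 + 0.4·√14400 = 0.06·220 + 0.51·130 + 0.03·260 + 0.4·120 = 135.3
CE = (135.3)² = 18306.09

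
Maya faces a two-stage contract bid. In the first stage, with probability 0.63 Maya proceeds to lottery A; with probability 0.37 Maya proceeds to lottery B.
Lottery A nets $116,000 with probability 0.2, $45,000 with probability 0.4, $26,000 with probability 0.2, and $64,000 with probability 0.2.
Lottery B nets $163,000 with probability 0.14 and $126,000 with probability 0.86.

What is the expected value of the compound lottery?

EV(A) = 0.2 × 116000 + 0.4 × 45000 + 0.2 × 26000 + 0.2 × 64000 = 23200 + 18000 + 5200 + 12800 = 59200
EV(B) = 0.14 × 163000 + 0.86 × 126000 = 22820 + 108360 = 131180
Overall = 0.63 × 59200 + 0.37 × 131180 = 37296 + 48536.6 = 85832.6

$85,832.60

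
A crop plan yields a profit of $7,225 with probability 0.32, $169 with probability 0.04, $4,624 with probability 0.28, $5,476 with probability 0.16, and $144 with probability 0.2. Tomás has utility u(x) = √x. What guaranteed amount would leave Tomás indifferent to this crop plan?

E[u] = 0.32·√7225 + 0.04·√169 + 0.28·√4624 + 0.16·√5476 + 0.2·√144 = 0.32·85 + 0.04·13 + 0.28·68 + 0.16·74 + 0.2·12 = 61
CE = (61)² = 3721

$3,721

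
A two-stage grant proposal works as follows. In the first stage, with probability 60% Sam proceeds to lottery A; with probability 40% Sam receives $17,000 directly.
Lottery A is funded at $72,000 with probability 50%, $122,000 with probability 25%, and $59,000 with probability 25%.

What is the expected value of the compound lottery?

$55,550

EV(A) = 0.5 × 72000 + 0.25 × 122000 + 0.25 × 59000 = 36000 + 30500 + 14750 = 81250
Branch B: 17000 (certain)
Overall = 0.6 × 81250 + 0.4 × 17000 = 48750 + 6800 = 55550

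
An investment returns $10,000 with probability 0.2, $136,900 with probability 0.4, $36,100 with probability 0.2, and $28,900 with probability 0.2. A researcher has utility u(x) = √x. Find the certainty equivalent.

$57,600

E[u] = 0.2·√10000 + 0.4·√136900 + 0.2·√36100 + 0.2·√28900 = 0.2·100 + 0.4·370 + 0.2·190 + 0.2·170 = 240
CE = (240)² = 57600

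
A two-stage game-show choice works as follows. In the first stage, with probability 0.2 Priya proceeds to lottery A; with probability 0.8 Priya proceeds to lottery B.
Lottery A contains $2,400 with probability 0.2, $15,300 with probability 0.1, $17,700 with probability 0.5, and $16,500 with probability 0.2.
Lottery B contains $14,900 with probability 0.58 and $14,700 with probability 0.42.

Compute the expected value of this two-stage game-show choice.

$14,684.80

EV(A) = 0.2 × 2400 + 0.1 × 15300 + 0.5 × 17700 + 0.2 × 16500 = 480 + 1530 + 8850 + 3300 = 14160
EV(B) = 0.58 × 14900 + 0.42 × 14700 = 8642 + 6174 = 14816
Overall = 0.2 × 14160 + 0.8 × 14816 = 2832 + 11852.8 = 14684.8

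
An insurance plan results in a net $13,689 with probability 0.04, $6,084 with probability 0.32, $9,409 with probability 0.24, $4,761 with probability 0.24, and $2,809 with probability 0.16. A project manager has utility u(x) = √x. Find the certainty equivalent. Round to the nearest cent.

$6,077.76

E[u] = 0.04·√13689 + 0.32·√6084 + 0.24·√9409 + 0.24·√4761 + 0.16·√2809 = 0.04·117 + 0.32·78 + 0.24·97 + 0.24·69 + 0.16·53 = 77.96
CE = (77.96)² = 6077.7616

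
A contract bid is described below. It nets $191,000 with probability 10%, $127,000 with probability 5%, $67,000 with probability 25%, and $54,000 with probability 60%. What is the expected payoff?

EV = 0.1 × 191000 + 0.05 × 127000 + 0.25 × 67000 + 0.6 × 54000 = 19100 + 6350 + 16750 + 32400 = 74600

$74,600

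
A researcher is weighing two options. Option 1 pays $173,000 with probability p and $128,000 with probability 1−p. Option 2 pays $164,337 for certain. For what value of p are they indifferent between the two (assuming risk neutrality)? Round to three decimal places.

p = 0.807

p·173000 + (1−p)·128000 = 164337
45000p + 128000 = 164337
p = (164337 − 128000) / 45000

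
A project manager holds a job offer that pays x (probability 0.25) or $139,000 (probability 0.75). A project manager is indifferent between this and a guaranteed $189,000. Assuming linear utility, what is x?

0.25·x + 0.75·139000 = 189000
0.25·x = 189000 − 104250 = 84750
x = 84750 / 0.25 = 339000

x = $339,000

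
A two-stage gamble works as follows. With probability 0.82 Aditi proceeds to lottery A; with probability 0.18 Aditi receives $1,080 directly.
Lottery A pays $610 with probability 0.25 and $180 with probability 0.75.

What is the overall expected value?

$430.15

EV(A) = 0.25 × 610 + 0.75 × 180 = 152.5 + 135 = 287.5
Branch B: 1080 (certain)
Overall = 0.82 × 287.5 + 0.18 × 1080 = 235.75 + 194.4 = 430.15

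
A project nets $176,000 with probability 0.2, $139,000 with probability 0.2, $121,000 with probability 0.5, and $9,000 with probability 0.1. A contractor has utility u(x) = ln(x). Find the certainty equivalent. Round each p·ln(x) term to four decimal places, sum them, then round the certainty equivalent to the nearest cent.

$103,393.77

E[u] = 0.2·ln(176000) + 0.2·ln(139000) + 0.5·ln(121000) + 0.1·ln(9000) = 2.4156 + 2.3684 + 5.8518 + 0.9105 = 11.5463
CE = e^11.5463 ≈ 103393.77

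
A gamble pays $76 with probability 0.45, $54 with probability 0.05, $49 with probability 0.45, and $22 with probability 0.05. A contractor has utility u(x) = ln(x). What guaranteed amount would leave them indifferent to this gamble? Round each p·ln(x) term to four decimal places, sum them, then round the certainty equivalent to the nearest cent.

$57.63

E[u] = 0.45·ln(76) + 0.05·ln(54) + 0.45·ln(49) + 0.05·ln(22) = 1.9488 + 0.1994 + 1.7513 + 0.1546 = 4.0541
CE = e^4.0541 ≈ 57.63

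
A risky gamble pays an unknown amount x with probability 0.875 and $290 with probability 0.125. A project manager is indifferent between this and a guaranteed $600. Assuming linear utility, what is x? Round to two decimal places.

x = $644.29

0.875·x + 0.125·290 = 600
0.875·x = 600 − 36.25 = 563.75
x = 563.75 / 0.875 = 644.2857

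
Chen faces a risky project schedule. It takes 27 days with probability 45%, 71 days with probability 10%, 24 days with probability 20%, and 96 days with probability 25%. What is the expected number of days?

48.05 days

EV = 0.45 × 27 + 0.1 × 71 + 0.2 × 24 + 0.25 × 96 = 12.15 + 7.1 + 4.8 + 24 = 48.05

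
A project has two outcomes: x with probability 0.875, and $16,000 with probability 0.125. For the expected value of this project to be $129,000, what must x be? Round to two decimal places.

x = $145,142.86

0.875·x + 0.125·16000 = 129000
0.875·x = 129000 − 2000 = 127000
x = 127000 / 0.875 = 145142.8571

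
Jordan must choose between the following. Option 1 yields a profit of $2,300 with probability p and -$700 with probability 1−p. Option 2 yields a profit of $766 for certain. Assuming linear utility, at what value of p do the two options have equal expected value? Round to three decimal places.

p·2300 + (1−p)·(-700) = 766
3000p − 700 = 766
p = (766 + 700) / 3000

p = 0.489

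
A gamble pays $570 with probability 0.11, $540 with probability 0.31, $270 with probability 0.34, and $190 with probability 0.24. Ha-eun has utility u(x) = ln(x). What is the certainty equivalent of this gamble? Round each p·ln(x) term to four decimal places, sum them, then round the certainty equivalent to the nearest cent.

$334.02

E[u] = 0.11·ln(570) + 0.31·ln(540) + 0.34·ln(270) + 0.24·ln(190) = 0.6980 + 1.9504 + 1.9035 + 1.2593 = 5.8112
CE = e^5.8112 ≈ 334.02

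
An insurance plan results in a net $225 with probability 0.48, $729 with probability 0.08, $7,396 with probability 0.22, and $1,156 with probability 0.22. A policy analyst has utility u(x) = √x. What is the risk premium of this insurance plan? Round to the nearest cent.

$768.98

E[u] = 0.48·√225 + 0.08·√729 + 0.22·√7396 + 0.22·√1156 = 0.48·15 + 0.08·27 + 0.22·86 + 0.22·34 = 35.76
CE = (35.76)² = 1278.7776
Risk premium = EV − CE = 2047.76 − 1278.7776 = 768.9824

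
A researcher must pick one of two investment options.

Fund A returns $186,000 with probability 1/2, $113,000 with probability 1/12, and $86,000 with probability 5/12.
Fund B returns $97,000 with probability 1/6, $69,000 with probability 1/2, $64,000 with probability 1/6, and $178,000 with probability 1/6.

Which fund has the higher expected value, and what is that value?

Fund A = 1/2 × 186000 + 1/12 × 113000 + 5/12 × 86000 = 93000 + 9416.6667 + 35833.3333 = 138250
Fund B = 1/6 × 97000 + 1/2 × 69000 + 1/6 × 64000 + 1/6 × 178000 = 16166.6667 + 34500 + 10666.6667 + 29666.6667 = 91000

Fund A ($138,250)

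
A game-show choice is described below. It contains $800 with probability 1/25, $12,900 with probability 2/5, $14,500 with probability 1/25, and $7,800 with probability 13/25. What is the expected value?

$9,828

EV = 1/25 × 800 + 2/5 × 12900 + 1/25 × 14500 + 13/25 × 7800 = 32 + 5160 + 580 + 4056 = 9828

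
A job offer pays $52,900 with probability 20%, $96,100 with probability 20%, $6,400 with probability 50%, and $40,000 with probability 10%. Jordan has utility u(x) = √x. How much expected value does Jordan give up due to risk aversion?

$8,776

E[u] = 0.2·√52900 + 0.2·√96100 + 0.5·√6400 + 0.1·√40000 = 0.2·230 + 0.2·310 + 0.5·80 + 0.1·200 = 168
CE = (168)² = 28224
Risk premium = EV − CE = 37000 − 28224 = 8776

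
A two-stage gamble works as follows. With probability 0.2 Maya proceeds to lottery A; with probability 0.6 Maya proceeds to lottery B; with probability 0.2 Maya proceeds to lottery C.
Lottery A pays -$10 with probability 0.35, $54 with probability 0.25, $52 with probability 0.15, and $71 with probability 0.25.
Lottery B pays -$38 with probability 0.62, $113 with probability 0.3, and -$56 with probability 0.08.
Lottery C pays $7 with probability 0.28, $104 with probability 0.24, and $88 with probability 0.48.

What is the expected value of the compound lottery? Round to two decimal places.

$24.46

EV(A) = 0.35 × (-10) + 0.25 × 54 + 0.15 × 52 + 0.25 × 71 = -3.5 + 13.5 + 7.8 + 17.75 = 35.55
EV(B) = 0.62 × (-38) + 0.3 × 113 + 0.08 × (-56) = -23.56 + 33.9 − 4.48 = 5.86
EV(C) = 0.28 × 7 + 0.24 × 104 + 0.48 × 88 = 1.96 + 24.96 + 42.24 = 69.16
Overall = 0.2 × 35.55 + 0.6 × 5.86 + 0.2 × 69.16 = 7.11 + 3.516 + 13.832 = 24.458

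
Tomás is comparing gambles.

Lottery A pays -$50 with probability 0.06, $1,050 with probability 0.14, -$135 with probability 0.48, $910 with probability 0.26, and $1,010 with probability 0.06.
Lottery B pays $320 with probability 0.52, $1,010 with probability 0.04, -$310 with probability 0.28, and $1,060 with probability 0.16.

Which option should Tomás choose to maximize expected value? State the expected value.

Lottery A ($376.40)

Lottery A = 0.06 × (-50) + 0.14 × 1050 + 0.48 × (-135) + 0.26 × 910 + 0.06 × 1010 = -3 + 147 − 64.8 + 236.6 + 60.6 = 376.4
Lottery B = 0.52 × 320 + 0.04 × 1010 + 0.28 × (-310) + 0.16 × 1060 = 166.4 + 40.4 − 86.8 + 169.6 = 289.6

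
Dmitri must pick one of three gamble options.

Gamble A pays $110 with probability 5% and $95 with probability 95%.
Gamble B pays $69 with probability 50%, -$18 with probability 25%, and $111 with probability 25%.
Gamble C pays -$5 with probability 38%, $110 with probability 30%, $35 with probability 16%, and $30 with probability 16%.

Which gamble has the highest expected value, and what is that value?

Gamble A = 0.05 × 110 + 0.95 × 95 = 5.5 + 90.25 = 95.75
Gamble B = 0.5 × 69 + 0.25 × (-18) + 0.25 × 111 = 34.5 − 4.5 + 27.75 = 57.75
Gamble C = 0.38 × (-5) + 0.3 × 110 + 0.16 × 35 + 0.16 × 30 = -1.9 + 33 + 5.6 + 4.8 = 41.5

Gamble A ($95.75)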